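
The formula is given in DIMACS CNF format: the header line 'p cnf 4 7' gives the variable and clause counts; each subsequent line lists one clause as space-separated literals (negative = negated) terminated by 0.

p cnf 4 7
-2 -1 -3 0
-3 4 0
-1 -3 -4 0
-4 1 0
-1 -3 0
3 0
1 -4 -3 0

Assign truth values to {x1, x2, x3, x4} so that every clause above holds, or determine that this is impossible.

From the singleton clause (x3), x3 = True.
From the singleton clause (x4), x4 = True.
From the singleton clause (¬x1), x1 = False.
That conflicts with the unit clause (x1).

UNSATISFIABLE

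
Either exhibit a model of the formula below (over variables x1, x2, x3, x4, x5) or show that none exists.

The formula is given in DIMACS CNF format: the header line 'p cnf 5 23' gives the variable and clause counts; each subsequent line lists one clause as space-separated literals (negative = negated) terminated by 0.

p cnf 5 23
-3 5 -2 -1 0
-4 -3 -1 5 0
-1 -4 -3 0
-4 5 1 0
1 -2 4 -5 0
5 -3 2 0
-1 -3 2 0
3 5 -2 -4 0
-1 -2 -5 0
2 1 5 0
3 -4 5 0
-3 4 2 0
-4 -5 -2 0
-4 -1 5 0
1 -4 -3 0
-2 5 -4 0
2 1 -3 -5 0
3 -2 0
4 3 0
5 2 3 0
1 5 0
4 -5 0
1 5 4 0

x1: True; x2: False; x3: False; x4: True; x5: True

Branch on x3: set x3 = False.
From the singleton clause (¬x2), x2 = False.
From the singleton clause (x4), x4 = True.
From the singleton clause (x5), x5 = True.
Every clause is now satisfied; x1 is unconstrained.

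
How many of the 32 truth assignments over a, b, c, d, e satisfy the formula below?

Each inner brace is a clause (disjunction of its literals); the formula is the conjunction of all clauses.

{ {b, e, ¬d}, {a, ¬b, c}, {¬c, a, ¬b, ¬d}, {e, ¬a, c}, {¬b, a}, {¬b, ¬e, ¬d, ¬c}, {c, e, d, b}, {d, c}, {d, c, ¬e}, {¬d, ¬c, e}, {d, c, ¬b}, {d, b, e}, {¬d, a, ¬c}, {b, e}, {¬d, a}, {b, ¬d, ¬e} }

There are 2^5 = 32 truth assignments over (a, b, c, d, e).
Split on d. With d = True, the clauses containing d are satisfied and ¬d drops from the rest; 1 of the 2^4 = 16 assignments to the other variables satisfy what remains.
With d = False, by the same count on the reduced clause set, 4 assignments work.
Total: 1 + 4 = 5.

5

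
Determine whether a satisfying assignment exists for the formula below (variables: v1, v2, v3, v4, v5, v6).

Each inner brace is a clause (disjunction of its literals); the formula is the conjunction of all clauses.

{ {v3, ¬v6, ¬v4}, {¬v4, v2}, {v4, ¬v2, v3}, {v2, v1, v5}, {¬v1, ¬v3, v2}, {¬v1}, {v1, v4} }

Satisfiable

The clause (¬v1) is unit, so v1 = False.
The clause (v4) is unit, so v4 = True.
The clause (v2) is unit, so v2 = True.
Suppose v3 = True.
Every clause is now satisfied; v5, v6 are unconstrained.
A satisfying assignment: v1: False; v2: True; v3: True; v4: True; v5: False; v6: False.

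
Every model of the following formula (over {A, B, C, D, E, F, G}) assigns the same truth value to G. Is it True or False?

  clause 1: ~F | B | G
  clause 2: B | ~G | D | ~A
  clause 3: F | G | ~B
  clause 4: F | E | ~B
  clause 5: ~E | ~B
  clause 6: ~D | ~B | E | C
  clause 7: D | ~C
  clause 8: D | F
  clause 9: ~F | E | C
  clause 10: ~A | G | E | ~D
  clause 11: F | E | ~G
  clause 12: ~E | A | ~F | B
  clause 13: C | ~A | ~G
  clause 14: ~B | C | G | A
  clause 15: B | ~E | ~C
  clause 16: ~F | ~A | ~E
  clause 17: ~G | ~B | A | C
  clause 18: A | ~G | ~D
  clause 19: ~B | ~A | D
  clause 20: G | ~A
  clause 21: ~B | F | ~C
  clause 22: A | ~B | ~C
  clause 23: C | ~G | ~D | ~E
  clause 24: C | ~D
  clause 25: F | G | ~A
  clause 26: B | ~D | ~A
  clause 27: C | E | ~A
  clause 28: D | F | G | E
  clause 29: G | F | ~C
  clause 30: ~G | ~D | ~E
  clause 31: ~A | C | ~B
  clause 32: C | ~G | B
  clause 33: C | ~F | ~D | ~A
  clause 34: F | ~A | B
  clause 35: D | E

True

Suppose G = 0.
The clause (~A) is unit, so A = 0.
Case F = 0:
The clause (~B) is unit, so B = 0.
The clause (D) is unit, so D = 1.
The clause (C) is unit, so C = 1.
But (~C) is also a unit clause — contradiction.
Undo F and try F = 1.
The clause (B) is unit, so B = 1.
The clause (~E) is unit, so E = 0.
The clause (C) is unit, so C = 1.
But (~C) is also a unit clause — contradiction.
Neither F = 1 nor F = 0 works.
So every satisfying assignment has G = True.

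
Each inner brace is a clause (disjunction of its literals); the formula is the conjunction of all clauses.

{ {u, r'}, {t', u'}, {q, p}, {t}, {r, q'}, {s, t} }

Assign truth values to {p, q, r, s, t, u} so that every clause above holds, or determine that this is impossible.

From the singleton clause (t), t = 1.
From the singleton clause (u'), u = 0.
From the singleton clause (r'), r = 0.
From the singleton clause (q'), q = 0.
From the singleton clause (p), p = 1.
Every clause is now satisfied; s is unconstrained.

p: 1,  q: 0,  r: 0,  s: 1,  t: 1,  u: 0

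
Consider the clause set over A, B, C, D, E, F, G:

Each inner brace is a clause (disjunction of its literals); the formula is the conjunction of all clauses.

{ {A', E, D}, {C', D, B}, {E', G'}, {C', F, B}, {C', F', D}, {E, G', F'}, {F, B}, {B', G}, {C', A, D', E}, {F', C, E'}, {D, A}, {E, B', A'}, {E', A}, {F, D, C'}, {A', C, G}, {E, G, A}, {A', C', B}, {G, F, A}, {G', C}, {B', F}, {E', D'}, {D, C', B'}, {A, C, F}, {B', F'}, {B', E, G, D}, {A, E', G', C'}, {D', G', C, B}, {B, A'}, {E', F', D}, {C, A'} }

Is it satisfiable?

Try E = 0.
Try A = 0.
(D) alone gives D = 1.
(C') alone gives C = 0.
(G) alone gives G = 1.
Now (G') is unsatisfied and unit — conflict.
Backtrack on A: now try A = 1.
(D) alone gives D = 1.
(B') alone gives B = 0.
Now (B) is unsatisfied and unit — conflict.
Either choice for A ends in contradiction.
Backtrack on E: now try E = 1.
(G') alone gives G = 0.
(B') alone gives B = 0.
(F) alone gives F = 1.
(C) alone gives C = 1.
(D) alone gives D = 1.
Now (D') is unsatisfied and unit — conflict.
Either choice for E ends in contradiction.
No assignment satisfies every clause.

Unsatisfiable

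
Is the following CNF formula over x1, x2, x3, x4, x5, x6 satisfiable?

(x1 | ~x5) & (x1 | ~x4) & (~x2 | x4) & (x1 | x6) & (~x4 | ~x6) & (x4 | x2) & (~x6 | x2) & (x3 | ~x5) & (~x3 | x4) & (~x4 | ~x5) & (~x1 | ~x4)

Unsatisfiable

Try x1 = 1.
The clause (~x4) is unit, so x4 = 0.
The clause (~x2) is unit, so x2 = 0.
That conflicts with the unit clause (x2).
Undo x1 and try x1 = 0.
The clause (~x5) is unit, so x5 = 0.
The clause (~x4) is unit, so x4 = 0.
The clause (~x2) is unit, so x2 = 0.
That conflicts with the unit clause (x2).
Both values of x1 lead to a conflict.
No assignment satisfies every clause.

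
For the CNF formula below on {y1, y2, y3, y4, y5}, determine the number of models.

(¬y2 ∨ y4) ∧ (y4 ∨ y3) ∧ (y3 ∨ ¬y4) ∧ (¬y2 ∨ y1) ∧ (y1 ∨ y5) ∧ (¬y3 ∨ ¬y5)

There are 2^5 = 32 truth assignments over (y1, y2, y3, y4, y5).
Split on y3. With y3 = True, the clauses containing y3 are satisfied and ¬y3 drops from the rest; 3 of the 2^4 = 16 assignments to the other variables satisfy what remains.
With y3 = False, by the same count on the reduced clause set, 0 assignments work.
Total: 3 + 0 = 3.

3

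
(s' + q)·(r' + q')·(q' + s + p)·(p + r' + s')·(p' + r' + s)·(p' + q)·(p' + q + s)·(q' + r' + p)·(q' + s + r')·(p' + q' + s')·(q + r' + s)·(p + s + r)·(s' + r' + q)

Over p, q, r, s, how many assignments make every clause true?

2

There are 2^4 = 16 truth assignments over (p, q, r, s).
Check each against the 13 clauses (columns in the order p, q, r, s):
  F F F F  ✗ fails (p + s + r)
  F F F T  ✗ fails (s' + q)
  F F T F  ✗ fails (q + r' + s)
  F F T T  ✗ fails (s' + q)
  F T F F  ✗ fails (q' + s + p)
  F T F T  ✓ satisfies all
  F T T F  ✗ fails (r' + q')
  F T T T  ✗ fails (r' + q')
  T F F F  ✗ fails (p' + q)
  T F F T  ✗ fails (s' + q)
  T F T F  ✗ fails (p' + r' + s)
  T F T T  ✗ fails (s' + q)
  T T F F  ✓ satisfies all
  T T F T  ✗ fails (p' + q' + s')
  T T T F  ✗ fails (r' + q')
  T T T T  ✗ fails (r' + q')
2 of the 16 rows are models.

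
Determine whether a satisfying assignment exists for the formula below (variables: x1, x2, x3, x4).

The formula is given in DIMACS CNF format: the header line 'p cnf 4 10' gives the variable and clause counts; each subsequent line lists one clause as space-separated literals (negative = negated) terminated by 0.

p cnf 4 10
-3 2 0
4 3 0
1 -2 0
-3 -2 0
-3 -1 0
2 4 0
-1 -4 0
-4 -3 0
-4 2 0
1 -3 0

Suppose x3 = False.
(x4) alone gives x4 = True.
(¬x1) alone gives x1 = False.
(¬x2) alone gives x2 = False.
But (x2) is also a unit clause — contradiction.
Undo x3 and try x3 = True.
(x2) alone gives x2 = True.
But (¬x2) is also a unit clause — contradiction.
Neither x3 = True nor x3 = False works.
No assignment satisfies every clause.

No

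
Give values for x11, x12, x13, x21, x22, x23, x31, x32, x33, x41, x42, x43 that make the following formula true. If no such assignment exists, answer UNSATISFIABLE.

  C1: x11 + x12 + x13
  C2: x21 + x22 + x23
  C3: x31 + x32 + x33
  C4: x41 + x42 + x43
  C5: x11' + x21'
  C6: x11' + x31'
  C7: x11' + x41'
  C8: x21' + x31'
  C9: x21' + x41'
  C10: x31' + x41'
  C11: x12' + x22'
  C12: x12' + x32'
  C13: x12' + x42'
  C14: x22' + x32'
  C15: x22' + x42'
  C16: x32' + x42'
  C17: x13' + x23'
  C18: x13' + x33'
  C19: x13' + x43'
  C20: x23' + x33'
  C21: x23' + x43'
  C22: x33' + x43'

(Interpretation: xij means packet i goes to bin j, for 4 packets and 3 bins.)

Suppose x11 = 0.
Suppose x12 = 1.
The clause (x22') is unit, so x22 = 0.
The clause (x32') is unit, so x32 = 0.
The clause (x42') is unit, so x42 = 0.
Suppose x21 = 1.
The clause (x31') is unit, so x31 = 0.
The clause (x33) is unit, so x33 = 1.
The clause (x41') is unit, so x41 = 0.
The clause (x43) is unit, so x43 = 1.
That conflicts with the unit clause (x43').
Undo x21 and try x21 = 0.
The clause (x23) is unit, so x23 = 1.
The clause (x13') is unit, so x13 = 0.
The clause (x33') is unit, so x33 = 0.
The clause (x31) is unit, so x31 = 1.
The clause (x41') is unit, so x41 = 0.
The clause (x43) is unit, so x43 = 1.
That conflicts with the unit clause (x43').
Both values of x21 lead to a conflict.
Undo x12 and try x12 = 0.
The clause (x13) is unit, so x13 = 1.
The clause (x23') is unit, so x23 = 0.
The clause (x33') is unit, so x33 = 0.
The clause (x43') is unit, so x43 = 0.
Suppose x21 = 1.
The clause (x31') is unit, so x31 = 0.
The clause (x32) is unit, so x32 = 1.
The clause (x41') is unit, so x41 = 0.
The clause (x42) is unit, so x42 = 1.
That conflicts with the unit clause (x42').
Undo x21 and try x21 = 0.
The clause (x22) is unit, so x22 = 1.
The clause (x32') is unit, so x32 = 0.
The clause (x31) is unit, so x31 = 1.
The clause (x41') is unit, so x41 = 0.
The clause (x42) is unit, so x42 = 1.
That conflicts with the unit clause (x42').
Both values of x21 lead to a conflict.
Both values of x12 lead to a conflict.
Undo x11 and try x11 = 1.
The clause (x21') is unit, so x21 = 0.
The clause (x31') is unit, so x31 = 0.
The clause (x41') is unit, so x41 = 0.
Suppose x22 = 1.
The clause (x12') is unit, so x12 = 0.
The clause (x32') is unit, so x32 = 0.
The clause (x33) is unit, so x33 = 1.
The clause (x42') is unit, so x42 = 0.
The clause (x43) is unit, so x43 = 1.
That conflicts with the unit clause (x43').
Undo x22 and try x22 = 0.
The clause (x23) is unit, so x23 = 1.
The clause (x13') is unit, so x13 = 0.
The clause (x33') is unit, so x33 = 0.
The clause (x32) is unit, so x32 = 1.
The clause (x12') is unit, so x12 = 0.
The clause (x42') is unit, so x42 = 0.
The clause (x43) is unit, so x43 = 1.
That conflicts with the unit clause (x43').
Both values of x22 lead to a conflict.
Both values of x11 lead to a conflict.

UNSATISFIABLE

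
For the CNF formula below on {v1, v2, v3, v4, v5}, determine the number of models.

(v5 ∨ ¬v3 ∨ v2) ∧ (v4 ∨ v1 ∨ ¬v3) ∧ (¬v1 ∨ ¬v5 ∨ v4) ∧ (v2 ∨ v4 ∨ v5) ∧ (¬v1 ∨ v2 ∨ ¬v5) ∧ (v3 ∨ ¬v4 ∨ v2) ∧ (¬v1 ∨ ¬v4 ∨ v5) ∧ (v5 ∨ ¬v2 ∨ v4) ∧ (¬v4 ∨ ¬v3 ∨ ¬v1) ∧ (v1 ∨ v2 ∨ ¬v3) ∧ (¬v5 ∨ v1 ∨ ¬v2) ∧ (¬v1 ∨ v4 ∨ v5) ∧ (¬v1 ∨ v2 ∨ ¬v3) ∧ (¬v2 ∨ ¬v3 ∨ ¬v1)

4

There are 2^5 = 32 truth assignments over (v1, v2, v3, v4, v5).
Split on v4. With v4 = True, the clauses containing v4 are satisfied and ¬v4 drops from the rest; 3 of the 2^4 = 16 assignments to the other variables satisfy what remains.
With v4 = False, by the same count on the reduced clause set, 1 assignment works.
Total: 3 + 1 = 4.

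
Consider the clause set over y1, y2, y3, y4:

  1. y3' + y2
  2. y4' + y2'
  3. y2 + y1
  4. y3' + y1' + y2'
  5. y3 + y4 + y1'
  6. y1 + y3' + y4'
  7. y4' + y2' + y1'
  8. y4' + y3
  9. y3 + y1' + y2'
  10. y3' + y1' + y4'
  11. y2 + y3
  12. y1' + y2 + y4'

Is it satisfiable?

Yes

Try y3 = 1.
(y2) alone gives y2 = 1.
(y4') alone gives y4 = 0.
(y1') alone gives y1 = 0.
Every clause now holds.
A satisfying assignment: y1: 0,  y2: 1,  y3: 1,  y4: 0.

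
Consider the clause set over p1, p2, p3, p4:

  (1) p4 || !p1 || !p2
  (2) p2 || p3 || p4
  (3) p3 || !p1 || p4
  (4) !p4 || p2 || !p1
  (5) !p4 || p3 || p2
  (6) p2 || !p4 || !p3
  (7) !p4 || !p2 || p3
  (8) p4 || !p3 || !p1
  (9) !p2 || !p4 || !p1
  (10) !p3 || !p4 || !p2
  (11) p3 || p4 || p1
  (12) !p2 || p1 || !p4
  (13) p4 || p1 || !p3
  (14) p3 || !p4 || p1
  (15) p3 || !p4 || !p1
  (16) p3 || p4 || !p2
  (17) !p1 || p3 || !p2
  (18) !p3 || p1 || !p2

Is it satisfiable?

Branch on p4: set p4 = true.
Branch on p2: set p2 = true.
(p3) alone gives p3 = true.
But (!p3) is also a unit clause — contradiction.
That branch fails; take p2 = false instead.
(!p1) alone gives p1 = false.
(p3) alone gives p3 = true.
But (!p3) is also a unit clause — contradiction.
Either choice for p2 ends in contradiction.
That branch fails; take p4 = false instead.
Branch on p1: set p1 = false.
(p3) alone gives p3 = true.
But (!p3) is also a unit clause — contradiction.
That branch fails; take p1 = true instead.
(!p2) alone gives p2 = false.
(p3) alone gives p3 = true.
But (!p3) is also a unit clause — contradiction.
Either choice for p1 ends in contradiction.
Either choice for p4 ends in contradiction.
No assignment satisfies every clause.

Unsatisfiable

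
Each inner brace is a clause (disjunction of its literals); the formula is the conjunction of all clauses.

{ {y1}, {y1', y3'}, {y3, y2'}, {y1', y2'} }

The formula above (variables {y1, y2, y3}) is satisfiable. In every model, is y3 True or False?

False

Suppose y3 = 1.
Unit clause (y1) forces y1 = 1.
That conflicts with the unit clause (y1').
So every satisfying assignment has y3 = False.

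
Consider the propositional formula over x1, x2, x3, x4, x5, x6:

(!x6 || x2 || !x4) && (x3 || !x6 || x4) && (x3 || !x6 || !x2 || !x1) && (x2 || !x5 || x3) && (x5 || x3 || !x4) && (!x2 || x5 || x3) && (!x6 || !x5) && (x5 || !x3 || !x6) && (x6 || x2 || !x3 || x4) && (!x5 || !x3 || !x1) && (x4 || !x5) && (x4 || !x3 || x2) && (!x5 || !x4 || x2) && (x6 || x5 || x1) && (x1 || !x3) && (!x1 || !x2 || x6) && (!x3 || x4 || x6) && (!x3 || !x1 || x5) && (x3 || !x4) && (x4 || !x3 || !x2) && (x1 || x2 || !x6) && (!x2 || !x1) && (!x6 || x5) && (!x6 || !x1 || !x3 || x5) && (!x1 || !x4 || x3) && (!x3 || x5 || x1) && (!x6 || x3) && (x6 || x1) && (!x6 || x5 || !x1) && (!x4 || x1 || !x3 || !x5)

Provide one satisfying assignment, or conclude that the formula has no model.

x1 ↦ true, x2 ↦ false, x3 ↦ false, x4 ↦ false, x5 ↦ false, x6 ↦ false

Branch on x6: set x6 = false.
(x1) alone gives x1 = true.
(!x2) alone gives x2 = false.
Branch on x5: set x5 = false.
(!x3) alone gives x3 = false.
(!x4) alone gives x4 = false.
Every clause now holds.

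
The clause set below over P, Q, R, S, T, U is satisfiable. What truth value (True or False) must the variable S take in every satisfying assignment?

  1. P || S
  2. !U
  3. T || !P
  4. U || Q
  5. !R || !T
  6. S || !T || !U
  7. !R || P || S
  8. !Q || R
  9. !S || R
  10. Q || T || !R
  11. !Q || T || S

Suppose S = false.
From the singleton clause (P), P = true.
From the singleton clause (!U), U = false.
From the singleton clause (T), T = true.
From the singleton clause (Q), Q = true.
From the singleton clause (!R), R = false.
Now (R) is unsatisfied and unit — conflict.
So every satisfying assignment has S = True.

True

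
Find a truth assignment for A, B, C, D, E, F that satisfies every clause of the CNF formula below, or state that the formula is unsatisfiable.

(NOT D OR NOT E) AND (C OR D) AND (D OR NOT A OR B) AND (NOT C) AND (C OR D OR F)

(NOT C) alone gives C = false.
(D) alone gives D = true.
(NOT E) alone gives E = false.
All clauses hold; A, B, F can take either value.

A: false, B: true, C: false, D: true, E: false, F: true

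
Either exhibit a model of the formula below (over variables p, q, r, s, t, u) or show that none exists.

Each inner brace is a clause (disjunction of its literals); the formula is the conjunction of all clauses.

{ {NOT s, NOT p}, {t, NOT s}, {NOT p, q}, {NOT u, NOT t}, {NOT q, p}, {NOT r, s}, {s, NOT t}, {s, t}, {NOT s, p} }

Branch on s: set s = false.
Unit clause (NOT r) forces r = false.
Unit clause (NOT t) forces t = false.
That conflicts with the unit clause (t).
That branch fails; take s = true instead.
Unit clause (NOT p) forces p = false.
That conflicts with the unit clause (p).
Both values of s lead to a conflict.

UNSATISFIABLE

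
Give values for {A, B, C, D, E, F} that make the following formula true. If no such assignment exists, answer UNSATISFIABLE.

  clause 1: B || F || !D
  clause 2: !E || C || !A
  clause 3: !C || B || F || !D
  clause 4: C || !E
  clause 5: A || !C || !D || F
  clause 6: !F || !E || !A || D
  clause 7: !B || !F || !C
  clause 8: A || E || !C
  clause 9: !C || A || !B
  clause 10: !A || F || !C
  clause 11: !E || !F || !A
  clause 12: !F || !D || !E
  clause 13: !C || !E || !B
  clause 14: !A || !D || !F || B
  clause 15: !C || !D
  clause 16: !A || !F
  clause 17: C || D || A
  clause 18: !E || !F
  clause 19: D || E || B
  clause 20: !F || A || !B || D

A=false; B=false; C=true; D=false; E=true; F=false

Suppose C = true.
From the singleton clause (!D), D = false.
Suppose B = false.
From the singleton clause (E), E = true.
From the singleton clause (!F), F = false.
From the singleton clause (!A), A = false.
All clauses are satisfied.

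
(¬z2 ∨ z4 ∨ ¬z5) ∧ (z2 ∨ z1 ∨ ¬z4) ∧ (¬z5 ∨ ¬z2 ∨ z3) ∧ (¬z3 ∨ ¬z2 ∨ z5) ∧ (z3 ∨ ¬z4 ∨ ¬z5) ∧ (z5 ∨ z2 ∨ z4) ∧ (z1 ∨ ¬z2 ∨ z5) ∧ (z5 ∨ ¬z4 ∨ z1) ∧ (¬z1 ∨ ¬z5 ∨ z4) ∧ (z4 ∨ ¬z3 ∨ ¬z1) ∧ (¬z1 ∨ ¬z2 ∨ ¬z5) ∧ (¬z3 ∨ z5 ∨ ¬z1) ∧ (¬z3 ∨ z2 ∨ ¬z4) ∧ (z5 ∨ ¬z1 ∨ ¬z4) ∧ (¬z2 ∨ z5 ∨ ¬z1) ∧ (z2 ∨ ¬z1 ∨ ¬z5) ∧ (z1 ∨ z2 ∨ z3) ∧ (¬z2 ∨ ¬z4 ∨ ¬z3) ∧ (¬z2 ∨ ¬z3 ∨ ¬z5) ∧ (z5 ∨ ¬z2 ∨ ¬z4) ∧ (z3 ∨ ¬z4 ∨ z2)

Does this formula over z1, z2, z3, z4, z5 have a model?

Case z2 = False:
Case z1 = False:
The clause (¬z4) is unit, so z4 = False.
The clause (z5) is unit, so z5 = True.
The clause (z3) is unit, so z3 = True.
This assignment satisfies each clause.
A satisfying assignment: z1=False; z2=False; z3=True; z4=False; z5=True.

Yes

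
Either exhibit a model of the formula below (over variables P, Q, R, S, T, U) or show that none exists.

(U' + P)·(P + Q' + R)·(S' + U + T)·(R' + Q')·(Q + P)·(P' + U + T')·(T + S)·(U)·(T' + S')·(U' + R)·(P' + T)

The clause (U) is unit, so U = 1.
The clause (P) is unit, so P = 1.
The clause (R) is unit, so R = 1.
The clause (Q') is unit, so Q = 0.
The clause (T) is unit, so T = 1.
The clause (S') is unit, so S = 0.
This assignment satisfies each clause.

P=1; Q=0; R=1; S=0; T=1; U=1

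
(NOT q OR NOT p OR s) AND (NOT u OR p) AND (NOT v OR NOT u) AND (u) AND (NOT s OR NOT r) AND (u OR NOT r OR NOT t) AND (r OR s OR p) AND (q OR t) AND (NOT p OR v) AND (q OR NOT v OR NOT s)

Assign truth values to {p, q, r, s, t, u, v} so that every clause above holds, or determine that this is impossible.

UNSATISFIABLE

The clause (u) is unit, so u = true.
The clause (p) is unit, so p = true.
The clause (NOT v) is unit, so v = false.
That conflicts with the unit clause (v).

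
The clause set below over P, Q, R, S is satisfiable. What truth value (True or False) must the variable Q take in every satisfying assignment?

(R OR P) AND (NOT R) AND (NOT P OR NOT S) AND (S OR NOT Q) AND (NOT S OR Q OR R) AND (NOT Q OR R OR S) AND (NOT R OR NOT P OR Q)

Suppose Q = true.
(NOT R) alone gives R = false.
(P) alone gives P = true.
(NOT S) alone gives S = false.
Now (S) is unsatisfied and unit — conflict.
So every satisfying assignment has Q = False.

False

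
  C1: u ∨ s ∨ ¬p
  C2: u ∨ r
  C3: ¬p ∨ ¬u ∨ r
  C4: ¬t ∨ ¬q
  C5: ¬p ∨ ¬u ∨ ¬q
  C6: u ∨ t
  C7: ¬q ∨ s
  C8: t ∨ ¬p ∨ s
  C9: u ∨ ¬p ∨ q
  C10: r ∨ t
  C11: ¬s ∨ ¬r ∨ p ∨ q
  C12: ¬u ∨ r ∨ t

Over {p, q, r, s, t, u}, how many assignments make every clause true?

There are 2^6 = 64 truth assignments over (p, q, r, s, t, u).
Split on p. With p = True, the clauses containing p are satisfied and ¬p drops from the rest; 3 of the 2^5 = 32 assignments to the other variables satisfy what remains.
With p = False, by the same count on the reduced clause set, 6 assignments work.
Total: 3 + 6 = 9.

9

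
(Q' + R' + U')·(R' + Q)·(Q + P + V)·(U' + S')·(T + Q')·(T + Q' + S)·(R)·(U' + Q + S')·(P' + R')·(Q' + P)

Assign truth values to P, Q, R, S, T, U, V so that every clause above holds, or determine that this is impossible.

(R) alone gives R = 1.
(Q) alone gives Q = 1.
(U') alone gives U = 0.
(T) alone gives T = 1.
(P') alone gives P = 0.
Now (P) is unsatisfied and unit — conflict.

UNSATISFIABLE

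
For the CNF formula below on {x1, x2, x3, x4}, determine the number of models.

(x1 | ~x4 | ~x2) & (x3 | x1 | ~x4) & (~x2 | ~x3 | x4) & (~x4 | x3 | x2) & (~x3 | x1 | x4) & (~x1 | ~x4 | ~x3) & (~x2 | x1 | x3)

6

There are 2^4 = 16 truth assignments over (x1, x2, x3, x4).
Split on x1. With x1 = 1, the clauses containing x1 are satisfied and ~x1 drops from the rest; 4 of the 2^3 = 8 assignments to the other variables satisfy what remains.
With x1 = 0, by the same count on the reduced clause set, 2 assignments work.
Total: 4 + 2 = 6.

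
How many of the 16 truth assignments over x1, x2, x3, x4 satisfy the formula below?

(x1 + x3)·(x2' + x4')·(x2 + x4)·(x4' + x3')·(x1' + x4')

3

There are 2^4 = 16 truth assignments over (x1, x2, x3, x4).
Check each against the 5 clauses (columns in the order x1, x2, x3, x4):
  F F F F  ✗ fails (x1 + x3)
  F F F T  ✗ fails (x1 + x3)
  F F T F  ✗ fails (x2 + x4)
  F F T T  ✗ fails (x4' + x3')
  F T F F  ✗ fails (x1 + x3)
  F T F T  ✗ fails (x1 + x3)
  F T T F  ✓ satisfies all
  F T T T  ✗ fails (x2' + x4')
  T F F F  ✗ fails (x2 + x4)
  T F F T  ✗ fails (x1' + x4')
  T F T F  ✗ fails (x2 + x4)
  T F T T  ✗ fails (x4' + x3')
  T T F F  ✓ satisfies all
  T T F T  ✗ fails (x2' + x4')
  T T T F  ✓ satisfies all
  T T T T  ✗ fails (x2' + x4')
3 of the 16 rows are models.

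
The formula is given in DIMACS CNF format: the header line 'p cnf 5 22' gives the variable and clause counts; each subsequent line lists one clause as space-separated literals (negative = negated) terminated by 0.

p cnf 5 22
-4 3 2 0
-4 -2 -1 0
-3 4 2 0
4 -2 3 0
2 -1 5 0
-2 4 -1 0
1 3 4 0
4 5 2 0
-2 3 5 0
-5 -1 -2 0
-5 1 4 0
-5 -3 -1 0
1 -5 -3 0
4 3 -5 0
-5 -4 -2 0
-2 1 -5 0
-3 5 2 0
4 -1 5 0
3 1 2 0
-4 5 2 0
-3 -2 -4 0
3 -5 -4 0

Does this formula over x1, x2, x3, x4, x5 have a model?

Try x4 = False.
Try x3 = True.
(x2) alone gives x2 = True.
(¬x1) alone gives x1 = False.
(¬x5) alone gives x5 = False.
Every clause now holds.
A satisfying assignment: x1=False; x2=True; x3=True; x4=False; x5=False.

Satisfiable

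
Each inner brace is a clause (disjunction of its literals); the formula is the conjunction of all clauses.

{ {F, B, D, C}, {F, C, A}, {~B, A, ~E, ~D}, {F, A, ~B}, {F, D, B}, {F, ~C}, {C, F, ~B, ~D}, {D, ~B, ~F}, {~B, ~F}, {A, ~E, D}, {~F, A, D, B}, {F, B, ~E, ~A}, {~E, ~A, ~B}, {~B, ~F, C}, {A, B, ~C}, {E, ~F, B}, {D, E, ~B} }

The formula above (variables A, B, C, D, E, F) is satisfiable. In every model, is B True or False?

Suppose B = 1.
The clause (~F) is unit, so F = 0.
The clause (A) is unit, so A = 1.
The clause (~C) is unit, so C = 0.
The clause (~D) is unit, so D = 0.
The clause (~E) is unit, so E = 0.
That conflicts with the unit clause (E).
So every satisfying assignment has B = False.

False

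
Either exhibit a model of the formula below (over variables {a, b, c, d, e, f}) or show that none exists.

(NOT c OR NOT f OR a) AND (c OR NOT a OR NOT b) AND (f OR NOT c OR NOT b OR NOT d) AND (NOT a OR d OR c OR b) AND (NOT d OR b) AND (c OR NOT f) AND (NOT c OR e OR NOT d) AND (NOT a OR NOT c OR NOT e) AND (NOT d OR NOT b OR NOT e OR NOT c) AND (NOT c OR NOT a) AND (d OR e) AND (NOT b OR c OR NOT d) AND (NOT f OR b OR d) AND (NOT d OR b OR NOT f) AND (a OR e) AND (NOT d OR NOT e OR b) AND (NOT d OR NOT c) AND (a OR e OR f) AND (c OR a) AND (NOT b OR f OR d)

a: false; b: false; c: true; d: false; e: true; f: false

Suppose d = false.
(e) alone gives e = true.
Suppose c = true.
(NOT a) alone gives a = false.
(NOT f) alone gives f = false.
(NOT b) alone gives b = false.
This assignment satisfies each clause.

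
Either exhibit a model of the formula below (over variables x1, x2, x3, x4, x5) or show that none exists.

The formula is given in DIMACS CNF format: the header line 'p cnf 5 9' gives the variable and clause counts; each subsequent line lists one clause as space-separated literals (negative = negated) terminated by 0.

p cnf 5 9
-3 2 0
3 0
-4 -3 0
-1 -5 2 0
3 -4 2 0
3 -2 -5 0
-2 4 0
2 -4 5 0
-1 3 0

The clause (x3) is unit, so x3 = True.
The clause (x2) is unit, so x2 = True.
The clause (¬x4) is unit, so x4 = False.
But (x4) is also a unit clause — contradiction.

UNSATISFIABLE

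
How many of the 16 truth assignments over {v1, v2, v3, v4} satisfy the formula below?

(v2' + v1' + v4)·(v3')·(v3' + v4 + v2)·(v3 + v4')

There are 2^4 = 16 truth assignments over (v1, v2, v3, v4).
Check each against the 4 clauses (columns in the order v1, v2, v3, v4):
  F F F F  ✓ satisfies all
  F F F T  ✗ fails (v3 + v4')
  F F T F  ✗ fails (v3')
  F F T T  ✗ fails (v3')
  F T F F  ✓ satisfies all
  F T F T  ✗ fails (v3 + v4')
  F T T F  ✗ fails (v3')
  F T T T  ✗ fails (v3')
  T F F F  ✓ satisfies all
  T F F T  ✗ fails (v3 + v4')
  T F T F  ✗ fails (v3')
  T F T T  ✗ fails (v3')
  T T F F  ✗ fails (v2' + v1' + v4)
  T T F T  ✗ fails (v3 + v4')
  T T T F  ✗ fails (v2' + v1' + v4)
  T T T T  ✗ fails (v3')
3 of the 16 rows are models.

3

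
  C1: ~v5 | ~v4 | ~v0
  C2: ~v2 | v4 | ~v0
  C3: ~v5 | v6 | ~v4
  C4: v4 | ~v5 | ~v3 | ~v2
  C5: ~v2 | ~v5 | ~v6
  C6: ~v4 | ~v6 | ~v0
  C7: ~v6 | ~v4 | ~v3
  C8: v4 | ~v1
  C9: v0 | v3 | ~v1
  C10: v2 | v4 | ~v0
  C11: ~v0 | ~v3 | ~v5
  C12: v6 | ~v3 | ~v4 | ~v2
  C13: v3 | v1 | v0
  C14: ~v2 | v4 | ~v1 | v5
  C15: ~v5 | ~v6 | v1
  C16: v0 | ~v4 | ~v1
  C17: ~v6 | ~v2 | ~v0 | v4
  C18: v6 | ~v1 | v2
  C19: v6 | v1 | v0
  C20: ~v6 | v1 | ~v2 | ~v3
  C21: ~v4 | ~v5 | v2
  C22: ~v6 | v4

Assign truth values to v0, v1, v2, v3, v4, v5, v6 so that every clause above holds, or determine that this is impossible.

Suppose v4 = 1.
Suppose v5 = 0.
Suppose v6 = 0.
Suppose v3 = 0.
Suppose v0 = 1.
Suppose v1 = 0.
All clauses hold; v2 can take either value.

v0 ↦ 1; v1 ↦ 0; v2 ↦ 1; v3 ↦ 0; v4 ↦ 1; v5 ↦ 0; v6 ↦ 0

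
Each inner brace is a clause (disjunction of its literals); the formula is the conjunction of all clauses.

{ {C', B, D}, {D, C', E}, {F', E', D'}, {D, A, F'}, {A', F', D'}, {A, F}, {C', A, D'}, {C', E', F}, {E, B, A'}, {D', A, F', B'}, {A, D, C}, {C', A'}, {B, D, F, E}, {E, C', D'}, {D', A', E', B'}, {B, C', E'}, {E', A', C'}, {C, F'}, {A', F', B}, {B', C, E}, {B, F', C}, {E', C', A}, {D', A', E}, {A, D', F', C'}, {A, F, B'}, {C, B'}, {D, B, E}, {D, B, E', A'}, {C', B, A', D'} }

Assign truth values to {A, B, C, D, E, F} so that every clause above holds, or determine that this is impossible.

Suppose A = 1.
Unit clause (C') forces C = 0.
Unit clause (F') forces F = 0.
Unit clause (B') forces B = 0.
Unit clause (E) forces E = 1.
Unit clause (D) forces D = 1.
Every clause now holds.

A: 1, B: 0, C: 0, D: 1, E: 1, F: 0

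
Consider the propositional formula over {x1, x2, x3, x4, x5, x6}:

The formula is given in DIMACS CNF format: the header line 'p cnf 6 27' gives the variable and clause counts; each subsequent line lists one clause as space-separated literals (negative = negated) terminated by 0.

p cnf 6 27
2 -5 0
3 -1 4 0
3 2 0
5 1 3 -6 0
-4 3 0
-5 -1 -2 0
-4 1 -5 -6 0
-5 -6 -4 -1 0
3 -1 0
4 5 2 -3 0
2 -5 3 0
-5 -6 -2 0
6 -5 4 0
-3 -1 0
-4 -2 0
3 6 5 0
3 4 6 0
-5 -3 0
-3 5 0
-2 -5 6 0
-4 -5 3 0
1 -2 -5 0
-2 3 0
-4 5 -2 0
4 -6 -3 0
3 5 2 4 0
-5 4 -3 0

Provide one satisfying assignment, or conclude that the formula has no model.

Suppose x2 = True.
Unit clause (¬x4) forces x4 = False.
Unit clause (x3) forces x3 = True.
Unit clause (¬x1) forces x1 = False.
Unit clause (¬x5) forces x5 = False.
That conflicts with the unit clause (x5).
Undo x2 and try x2 = False.
Unit clause (¬x5) forces x5 = False.
Unit clause (x3) forces x3 = True.
That conflicts with the unit clause (¬x3).
Neither x2 = True nor x2 = False works.

UNSATISFIABLE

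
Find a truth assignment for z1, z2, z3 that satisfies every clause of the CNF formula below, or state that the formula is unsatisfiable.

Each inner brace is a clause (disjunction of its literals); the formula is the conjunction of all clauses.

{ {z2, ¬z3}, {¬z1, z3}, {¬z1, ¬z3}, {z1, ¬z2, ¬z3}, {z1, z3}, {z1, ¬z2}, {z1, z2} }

UNSATISFIABLE

Try z2 = True.
The clause (z1) is unit, so z1 = True.
The clause (z3) is unit, so z3 = True.
That conflicts with the unit clause (¬z3).
That branch fails; take z2 = False instead.
The clause (¬z3) is unit, so z3 = False.
The clause (¬z1) is unit, so z1 = False.
That conflicts with the unit clause (z1).
Both values of z2 lead to a conflict.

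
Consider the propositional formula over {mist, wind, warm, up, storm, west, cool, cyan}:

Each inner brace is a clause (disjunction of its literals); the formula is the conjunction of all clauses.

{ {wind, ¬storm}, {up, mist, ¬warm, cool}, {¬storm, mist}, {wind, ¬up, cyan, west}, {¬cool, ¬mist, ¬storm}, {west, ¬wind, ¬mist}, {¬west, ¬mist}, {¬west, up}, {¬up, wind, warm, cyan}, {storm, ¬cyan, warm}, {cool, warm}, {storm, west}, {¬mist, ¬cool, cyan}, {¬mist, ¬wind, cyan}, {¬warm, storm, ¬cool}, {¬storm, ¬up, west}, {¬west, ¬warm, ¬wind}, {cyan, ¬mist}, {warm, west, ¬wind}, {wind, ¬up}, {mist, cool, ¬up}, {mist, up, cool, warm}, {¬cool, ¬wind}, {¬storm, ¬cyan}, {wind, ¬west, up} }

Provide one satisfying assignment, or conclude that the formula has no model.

Try wind = True.
(¬cool) alone gives cool = False.
(warm) alone gives warm = True.
(¬west) alone gives west = False.
(¬mist) alone gives mist = False.
(up) alone gives up = True.
Now (¬up) is unsatisfied and unit — conflict.
That branch fails; take wind = False instead.
(¬storm) alone gives storm = False.
(west) alone gives west = True.
(¬mist) alone gives mist = False.
(up) alone gives up = True.
Now (¬up) is unsatisfied and unit — conflict.
Both values of wind lead to a conflict.

UNSATISFIABLE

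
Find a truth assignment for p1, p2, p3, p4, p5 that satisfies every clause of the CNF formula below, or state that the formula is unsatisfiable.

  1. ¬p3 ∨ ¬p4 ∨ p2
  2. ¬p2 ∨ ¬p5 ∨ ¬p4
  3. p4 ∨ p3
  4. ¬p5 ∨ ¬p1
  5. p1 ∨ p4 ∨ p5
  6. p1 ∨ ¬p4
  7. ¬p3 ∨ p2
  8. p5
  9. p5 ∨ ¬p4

Unit clause (p5) forces p5 = True.
Unit clause (¬p1) forces p1 = False.
Unit clause (¬p4) forces p4 = False.
Unit clause (p3) forces p3 = True.
Unit clause (p2) forces p2 = True.
All clauses are satisfied.

p1 ↦ False; p2 ↦ True; p3 ↦ True; p4 ↦ False; p5 ↦ True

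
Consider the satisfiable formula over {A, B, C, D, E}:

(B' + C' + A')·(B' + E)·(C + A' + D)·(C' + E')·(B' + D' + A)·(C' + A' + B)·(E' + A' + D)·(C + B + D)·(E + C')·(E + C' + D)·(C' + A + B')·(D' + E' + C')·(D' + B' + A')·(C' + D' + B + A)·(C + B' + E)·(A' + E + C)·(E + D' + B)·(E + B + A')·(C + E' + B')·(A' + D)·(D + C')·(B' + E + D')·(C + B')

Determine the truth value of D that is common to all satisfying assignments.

True

Suppose D = 0.
(A') alone gives A = 0.
(C') alone gives C = 0.
(B) alone gives B = 1.
That conflicts with the unit clause (B').
So every satisfying assignment has D = True.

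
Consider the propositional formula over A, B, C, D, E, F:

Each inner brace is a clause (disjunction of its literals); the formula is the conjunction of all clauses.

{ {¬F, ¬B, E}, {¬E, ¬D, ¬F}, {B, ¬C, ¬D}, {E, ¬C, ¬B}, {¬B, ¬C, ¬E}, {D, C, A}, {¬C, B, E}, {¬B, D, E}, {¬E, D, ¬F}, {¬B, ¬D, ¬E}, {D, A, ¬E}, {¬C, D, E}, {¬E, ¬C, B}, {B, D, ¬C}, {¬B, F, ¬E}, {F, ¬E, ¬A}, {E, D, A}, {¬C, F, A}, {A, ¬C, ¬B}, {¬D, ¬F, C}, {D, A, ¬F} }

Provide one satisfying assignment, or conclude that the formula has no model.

A: True; B: True; C: False; D: True; E: False; F: False

Suppose F = False.
Suppose B = True.
The clause (¬E) is unit, so E = False.
The clause (¬C) is unit, so C = False.
The clause (D) is unit, so D = True.
Every clause is now satisfied; A is unconstrained.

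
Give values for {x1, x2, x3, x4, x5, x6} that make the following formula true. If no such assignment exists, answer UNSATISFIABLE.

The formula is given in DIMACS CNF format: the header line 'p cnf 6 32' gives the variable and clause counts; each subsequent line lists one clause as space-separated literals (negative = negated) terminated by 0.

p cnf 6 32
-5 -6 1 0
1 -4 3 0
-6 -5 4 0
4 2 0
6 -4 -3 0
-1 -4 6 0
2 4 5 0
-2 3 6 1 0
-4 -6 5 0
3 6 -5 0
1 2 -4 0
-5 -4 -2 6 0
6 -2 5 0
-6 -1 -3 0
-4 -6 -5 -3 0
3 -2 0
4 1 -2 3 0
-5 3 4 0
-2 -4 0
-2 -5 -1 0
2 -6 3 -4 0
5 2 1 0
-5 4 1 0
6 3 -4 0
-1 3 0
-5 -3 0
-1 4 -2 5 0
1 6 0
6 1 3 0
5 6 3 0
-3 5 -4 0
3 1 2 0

Try x4 = False.
Unit clause (x2) forces x2 = True.
Unit clause (x3) forces x3 = True.
Unit clause (¬x5) forces x5 = False.
Unit clause (x6) forces x6 = True.
Unit clause (¬x1) forces x1 = False.
This assignment satisfies each clause.

x1: False, x2: True, x3: True, x4: False, x5: False, x6: True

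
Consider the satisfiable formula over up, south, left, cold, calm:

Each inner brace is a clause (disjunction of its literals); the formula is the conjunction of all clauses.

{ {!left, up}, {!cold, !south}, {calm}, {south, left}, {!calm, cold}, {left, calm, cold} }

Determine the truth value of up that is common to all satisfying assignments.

True

Suppose up = false.
The clause (!left) is unit, so left = false.
The clause (calm) is unit, so calm = true.
The clause (south) is unit, so south = true.
The clause (!cold) is unit, so cold = false.
But (cold) is also a unit clause — contradiction.
So every satisfying assignment has up = True.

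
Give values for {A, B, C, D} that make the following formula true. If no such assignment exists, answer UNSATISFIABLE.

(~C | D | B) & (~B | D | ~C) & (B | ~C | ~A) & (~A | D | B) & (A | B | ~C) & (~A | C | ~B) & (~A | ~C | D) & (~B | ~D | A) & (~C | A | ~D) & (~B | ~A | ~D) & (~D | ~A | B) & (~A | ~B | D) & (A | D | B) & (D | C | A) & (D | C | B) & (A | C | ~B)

A=0; B=0; C=0; D=1

Case C = 0:
Case A = 0:
Unit clause (D) forces D = 1.
Unit clause (~B) forces B = 0.
This assignment satisfies each clause.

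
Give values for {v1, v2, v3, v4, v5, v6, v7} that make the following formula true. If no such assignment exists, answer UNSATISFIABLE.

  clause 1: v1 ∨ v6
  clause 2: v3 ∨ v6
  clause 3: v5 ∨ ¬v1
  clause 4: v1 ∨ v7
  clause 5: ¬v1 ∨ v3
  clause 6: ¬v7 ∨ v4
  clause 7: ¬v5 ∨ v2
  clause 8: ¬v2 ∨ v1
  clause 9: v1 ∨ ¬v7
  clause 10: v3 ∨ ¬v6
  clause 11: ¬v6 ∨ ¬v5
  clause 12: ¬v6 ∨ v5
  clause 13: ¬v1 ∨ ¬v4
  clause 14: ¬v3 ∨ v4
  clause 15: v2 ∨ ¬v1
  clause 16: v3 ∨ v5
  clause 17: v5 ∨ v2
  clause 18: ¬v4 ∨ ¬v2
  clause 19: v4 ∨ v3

Suppose v1 = True.
The clause (v5) is unit, so v5 = True.
The clause (v3) is unit, so v3 = True.
The clause (v2) is unit, so v2 = True.
The clause (¬v6) is unit, so v6 = False.
The clause (¬v4) is unit, so v4 = False.
Now (v4) is unsatisfied and unit — conflict.
So v1 must be the other value — set v1 = False.
The clause (v6) is unit, so v6 = True.
The clause (v7) is unit, so v7 = True.
Now (¬v7) is unsatisfied and unit — conflict.
Either choice for v1 ends in contradiction.

UNSATISFIABLE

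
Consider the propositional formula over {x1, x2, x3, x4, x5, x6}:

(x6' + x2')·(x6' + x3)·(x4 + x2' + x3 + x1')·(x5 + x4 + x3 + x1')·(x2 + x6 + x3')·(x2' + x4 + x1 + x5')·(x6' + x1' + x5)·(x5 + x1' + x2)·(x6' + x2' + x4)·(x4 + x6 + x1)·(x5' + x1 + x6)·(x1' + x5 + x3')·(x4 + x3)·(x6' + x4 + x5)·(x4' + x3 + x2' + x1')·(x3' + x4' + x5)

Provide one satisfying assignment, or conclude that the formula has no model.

Branch on x6: set x6 = 0.
Branch on x2: set x2 = 0.
(x3') alone gives x3 = 0.
(x4) alone gives x4 = 1.
Branch on x5: set x5 = 0.
(x1') alone gives x1 = 0.
This assignment satisfies each clause.

x1: 0; x2: 0; x3: 0; x4: 1; x5: 0; x6: 0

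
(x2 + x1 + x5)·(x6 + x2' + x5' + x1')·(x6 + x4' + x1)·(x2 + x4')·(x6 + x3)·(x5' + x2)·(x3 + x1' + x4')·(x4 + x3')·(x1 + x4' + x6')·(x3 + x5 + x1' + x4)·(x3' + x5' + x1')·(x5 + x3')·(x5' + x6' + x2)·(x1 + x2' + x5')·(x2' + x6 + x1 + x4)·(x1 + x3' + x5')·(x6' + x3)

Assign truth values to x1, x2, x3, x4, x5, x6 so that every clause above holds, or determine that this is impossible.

UNSATISFIABLE

Case x2 = 1:
Case x6 = 1:
The clause (x3) is unit, so x3 = 1.
The clause (x4) is unit, so x4 = 1.
The clause (x1) is unit, so x1 = 1.
The clause (x5') is unit, so x5 = 0.
That conflicts with the unit clause (x5).
Undo x6 and try x6 = 0.
The clause (x3) is unit, so x3 = 1.
The clause (x4) is unit, so x4 = 1.
The clause (x1) is unit, so x1 = 1.
The clause (x5') is unit, so x5 = 0.
That conflicts with the unit clause (x5).
Either choice for x6 ends in contradiction.
Undo x2 and try x2 = 0.
The clause (x4') is unit, so x4 = 0.
The clause (x5') is unit, so x5 = 0.
The clause (x1) is unit, so x1 = 1.
The clause (x3') is unit, so x3 = 0.
That conflicts with the unit clause (x3).
Either choice for x2 ends in contradiction.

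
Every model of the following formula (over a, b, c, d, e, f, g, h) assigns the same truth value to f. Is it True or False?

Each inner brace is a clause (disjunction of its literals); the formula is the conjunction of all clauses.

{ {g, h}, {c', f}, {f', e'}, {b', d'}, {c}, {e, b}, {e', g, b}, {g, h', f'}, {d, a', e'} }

Suppose f = 0.
From the singleton clause (c'), c = 0.
But (c) is also a unit clause — contradiction.
So every satisfying assignment has f = True.

True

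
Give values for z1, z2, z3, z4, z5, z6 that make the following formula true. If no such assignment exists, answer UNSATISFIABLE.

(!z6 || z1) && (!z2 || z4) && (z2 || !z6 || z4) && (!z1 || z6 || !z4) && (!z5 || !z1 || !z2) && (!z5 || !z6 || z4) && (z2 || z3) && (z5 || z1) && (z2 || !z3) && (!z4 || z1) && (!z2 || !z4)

Branch on z6: set z6 = false.
Branch on z2: set z2 = false.
From the singleton clause (z3), z3 = true.
Now (!z3) is unsatisfied and unit — conflict.
Undo z2 and try z2 = true.
From the singleton clause (z4), z4 = true.
Now (!z4) is unsatisfied and unit — conflict.
Either choice for z2 ends in contradiction.
Undo z6 and try z6 = true.
From the singleton clause (z1), z1 = true.
Branch on z2: set z2 = false.
From the singleton clause (z4), z4 = true.
From the singleton clause (z3), z3 = true.
Now (!z3) is unsatisfied and unit — conflict.
Undo z2 and try z2 = true.
From the singleton clause (z4), z4 = true.
Now (!z4) is unsatisfied and unit — conflict.
Either choice for z2 ends in contradiction.
Either choice for z6 ends in contradiction.

UNSATISFIABLE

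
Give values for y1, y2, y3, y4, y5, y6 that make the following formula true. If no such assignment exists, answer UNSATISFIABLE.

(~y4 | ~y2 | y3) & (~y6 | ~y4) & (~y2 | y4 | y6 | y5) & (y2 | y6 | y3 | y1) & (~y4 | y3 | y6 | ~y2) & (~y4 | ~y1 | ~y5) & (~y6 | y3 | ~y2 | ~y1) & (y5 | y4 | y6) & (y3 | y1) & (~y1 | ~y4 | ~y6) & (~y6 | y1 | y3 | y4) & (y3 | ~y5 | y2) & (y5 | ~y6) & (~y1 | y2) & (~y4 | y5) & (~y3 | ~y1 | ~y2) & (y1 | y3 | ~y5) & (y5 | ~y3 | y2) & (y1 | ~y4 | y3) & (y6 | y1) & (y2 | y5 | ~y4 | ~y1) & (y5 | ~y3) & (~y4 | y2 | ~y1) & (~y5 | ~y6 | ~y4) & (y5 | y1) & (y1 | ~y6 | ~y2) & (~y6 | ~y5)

Branch on y6: set y6 = 0.
(y1) alone gives y1 = 1.
(y2) alone gives y2 = 1.
(~y3) alone gives y3 = 0.
(~y4) alone gives y4 = 0.
(y5) alone gives y5 = 1.
All clauses are satisfied.

y1: 1,  y2: 1,  y3: 0,  y4: 0,  y5: 1,  y6: 0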